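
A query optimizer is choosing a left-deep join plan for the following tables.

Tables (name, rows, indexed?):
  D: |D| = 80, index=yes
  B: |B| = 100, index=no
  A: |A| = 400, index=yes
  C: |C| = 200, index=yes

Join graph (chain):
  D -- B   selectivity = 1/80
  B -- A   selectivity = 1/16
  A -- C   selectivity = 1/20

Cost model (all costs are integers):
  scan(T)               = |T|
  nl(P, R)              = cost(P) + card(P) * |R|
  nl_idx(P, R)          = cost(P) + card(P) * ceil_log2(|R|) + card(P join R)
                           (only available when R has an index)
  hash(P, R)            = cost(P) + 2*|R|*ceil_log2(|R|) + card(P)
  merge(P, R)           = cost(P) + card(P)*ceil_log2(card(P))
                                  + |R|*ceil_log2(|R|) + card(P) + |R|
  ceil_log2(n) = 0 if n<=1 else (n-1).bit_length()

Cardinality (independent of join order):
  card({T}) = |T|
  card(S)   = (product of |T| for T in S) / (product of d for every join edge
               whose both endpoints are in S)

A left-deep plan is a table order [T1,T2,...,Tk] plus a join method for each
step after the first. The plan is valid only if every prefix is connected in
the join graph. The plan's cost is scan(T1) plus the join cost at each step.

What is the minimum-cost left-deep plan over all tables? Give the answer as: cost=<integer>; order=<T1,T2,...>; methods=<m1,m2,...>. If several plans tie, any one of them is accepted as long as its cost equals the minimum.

cost=10000; order=B,D,A,C; methods=nl_idx,nl_idx,hash

Selinger DP (subsets sized 1..n):
  {D}: scan cost=80, card=80
  {B}: scan cost=100, card=100
  {A}: scan cost=400, card=400
  {C}: scan cost=200, card=200
  {BD}: card=100; try (D,nl_idx)→900, (D,hash)→1320, (B,merge)→1520, (D,merge)→1540, (B,hash)→1560, (B,nl)→8080 …(+1); best=900 via (D,nl_idx)
  {AB}: card=2500; try (B,hash)→2200, (A,nl_idx)→3500, (A,merge)→4900, (B,merge)→5200, (A,hash)→7400, (A,nl)→40100 …(+1); best=2200 via (B,hash)
  {AC}: card=4000; try (C,hash)→4000, (A,merge)→6000, (A,nl_idx)→6000, (C,merge)→6200, (C,nl_idx)→7600, (A,hash)→7600 …(+2); best=4000 via (C,hash)
  {ABD}: card=2500; try (A,nl_idx)→4300, (A,merge)→5700, (D,hash)→5820, (A,hash)→8200, (D,nl_idx)→22200, (D,merge)→35340 …(+2); best=4300 via (A,nl_idx)
  {ABC}: card=25000; try (C,hash)→7900, (B,hash)→9400, (C,merge)→36500, (C,nl_idx)→47200, (B,merge)→56800, (B,nl)→404000 …(+1); best=7900 via (C,hash)
  {ABCD}: card=25000; try (C,hash)→10000, (D,hash)→34020, (C,merge)→38600, (C,nl_idx)→49300, (D,nl_idx)→207900, (D,merge)→408540 …(+2); best=10000 via (C,hash)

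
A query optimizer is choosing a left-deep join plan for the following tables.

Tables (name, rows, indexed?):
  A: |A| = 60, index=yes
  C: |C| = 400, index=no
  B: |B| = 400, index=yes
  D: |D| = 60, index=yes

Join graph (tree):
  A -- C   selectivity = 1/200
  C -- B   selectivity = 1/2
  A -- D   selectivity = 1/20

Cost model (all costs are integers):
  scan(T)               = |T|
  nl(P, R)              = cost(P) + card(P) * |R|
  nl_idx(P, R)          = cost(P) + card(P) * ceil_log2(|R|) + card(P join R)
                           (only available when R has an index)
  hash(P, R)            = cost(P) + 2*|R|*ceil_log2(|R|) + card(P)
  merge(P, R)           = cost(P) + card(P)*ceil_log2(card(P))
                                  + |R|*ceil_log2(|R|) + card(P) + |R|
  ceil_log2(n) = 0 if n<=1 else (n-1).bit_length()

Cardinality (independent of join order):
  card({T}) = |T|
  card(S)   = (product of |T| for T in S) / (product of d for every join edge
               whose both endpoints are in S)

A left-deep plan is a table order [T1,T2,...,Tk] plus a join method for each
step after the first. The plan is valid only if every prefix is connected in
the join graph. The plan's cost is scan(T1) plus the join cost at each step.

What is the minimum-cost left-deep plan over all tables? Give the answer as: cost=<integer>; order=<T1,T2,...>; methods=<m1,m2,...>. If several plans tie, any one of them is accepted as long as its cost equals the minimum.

Selinger DP (subsets sized 1..n):
  {A}: scan cost=60, card=60
  {C}: scan cost=400, card=400
  {B}: scan cost=400, card=400
  {D}: scan cost=60, card=60
  {AC}: card=120; try (A,hash)→1520, (A,nl_idx)→2920, (C,merge)→4480, (A,merge)→4820, (C,hash)→7320, (C,nl)→24060 …(+1); best=1520 via (A,hash)
  {AD}: card=180; try (D,nl_idx)→600, (A,nl_idx)→600, (D,hash)→840, (A,hash)→840, (D,merge)→900, (A,merge)→900 …(+2); best=600 via (D,nl_idx)
  {BC}: card=80000; try (C,hash)→8000, (B,hash)→8000, (C,merge)→8400, (B,merge)→8400, (B,nl_idx)→84000, (C,nl)→160400 …(+1); best=8000 via (C,hash)
  {ABC}: card=24000; try (B,merge)→6480, (B,hash)→8840, (B,nl_idx)→26600, (B,nl)→49520, (A,hash)→88720, (A,nl_idx)→512000 …(+2); best=6480 via (B,merge)
  {ACD}: card=360; try (D,hash)→2360, (D,nl_idx)→2600, (D,merge)→2900, (C,merge)→6220, (C,hash)→7980, (D,nl)→8720 …(+1); best=2360 via (D,hash)
  {ABCD}: card=72000; try (B,hash)→9920, (B,merge)→9960, (D,hash)→31200, (B,nl_idx)→77600, (B,nl)→146360, (D,nl_idx)→222480 …(+2); best=9920 via (B,hash)

cost=9920; order=C,A,D,B; methods=hash,hash,hash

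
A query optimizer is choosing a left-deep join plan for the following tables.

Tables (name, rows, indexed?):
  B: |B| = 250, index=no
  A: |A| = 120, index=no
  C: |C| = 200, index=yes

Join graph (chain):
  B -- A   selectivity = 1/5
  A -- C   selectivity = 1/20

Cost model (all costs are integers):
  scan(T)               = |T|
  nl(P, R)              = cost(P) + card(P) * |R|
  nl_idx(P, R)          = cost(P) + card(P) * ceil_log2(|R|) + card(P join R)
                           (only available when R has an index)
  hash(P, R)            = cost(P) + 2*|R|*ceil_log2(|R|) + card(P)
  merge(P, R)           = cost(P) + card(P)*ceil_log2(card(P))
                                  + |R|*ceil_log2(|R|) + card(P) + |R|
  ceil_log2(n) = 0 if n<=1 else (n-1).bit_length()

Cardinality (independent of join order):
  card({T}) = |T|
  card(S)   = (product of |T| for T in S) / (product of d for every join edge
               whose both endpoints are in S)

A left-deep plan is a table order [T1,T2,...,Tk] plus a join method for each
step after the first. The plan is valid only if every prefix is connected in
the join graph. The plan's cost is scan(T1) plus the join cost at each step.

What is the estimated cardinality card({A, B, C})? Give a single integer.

Tables in S: A(120), B(250), C(200)
Edges inside S: B-A(d=5), A-C(d=20)
numerator = 120 * 250 * 200 = 6000000
denominator = 5 * 20 = 100
card(S) = 6000000 / 100 = 60000

60000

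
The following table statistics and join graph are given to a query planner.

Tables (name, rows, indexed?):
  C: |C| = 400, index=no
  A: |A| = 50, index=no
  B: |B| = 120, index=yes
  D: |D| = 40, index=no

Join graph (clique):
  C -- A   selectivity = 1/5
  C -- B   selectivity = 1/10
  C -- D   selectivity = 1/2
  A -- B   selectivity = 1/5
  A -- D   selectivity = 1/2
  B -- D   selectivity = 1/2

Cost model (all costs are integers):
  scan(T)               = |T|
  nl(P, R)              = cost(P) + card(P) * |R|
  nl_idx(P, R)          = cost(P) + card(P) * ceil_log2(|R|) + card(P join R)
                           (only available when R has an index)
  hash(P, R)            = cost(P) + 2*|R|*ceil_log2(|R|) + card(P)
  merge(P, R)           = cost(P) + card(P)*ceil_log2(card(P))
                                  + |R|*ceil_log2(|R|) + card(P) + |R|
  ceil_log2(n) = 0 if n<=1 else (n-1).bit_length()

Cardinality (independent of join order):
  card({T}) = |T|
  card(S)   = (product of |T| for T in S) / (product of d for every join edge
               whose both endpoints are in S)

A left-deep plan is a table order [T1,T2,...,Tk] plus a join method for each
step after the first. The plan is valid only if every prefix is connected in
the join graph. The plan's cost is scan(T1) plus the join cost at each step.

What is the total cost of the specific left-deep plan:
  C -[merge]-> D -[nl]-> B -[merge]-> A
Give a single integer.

1781030

step 1: scan C: cost=400, card=400
step 2: join D via merge
    card(P join D) = 400*40/(2) = 8000
    cost = 400 + 400*9 + 40*6 + 400 + 40 = 4680
step 3: join B via nl
    card(P join B) = 8000*120/(10*2) = 48000
    cost = 4680 + 8000*120 = 964680
step 4: join A via merge
    card(P join A) = 48000*50/(5*5*2) = 48000
    cost = 964680 + 48000*16 + 50*6 + 48000 + 50 = 1781030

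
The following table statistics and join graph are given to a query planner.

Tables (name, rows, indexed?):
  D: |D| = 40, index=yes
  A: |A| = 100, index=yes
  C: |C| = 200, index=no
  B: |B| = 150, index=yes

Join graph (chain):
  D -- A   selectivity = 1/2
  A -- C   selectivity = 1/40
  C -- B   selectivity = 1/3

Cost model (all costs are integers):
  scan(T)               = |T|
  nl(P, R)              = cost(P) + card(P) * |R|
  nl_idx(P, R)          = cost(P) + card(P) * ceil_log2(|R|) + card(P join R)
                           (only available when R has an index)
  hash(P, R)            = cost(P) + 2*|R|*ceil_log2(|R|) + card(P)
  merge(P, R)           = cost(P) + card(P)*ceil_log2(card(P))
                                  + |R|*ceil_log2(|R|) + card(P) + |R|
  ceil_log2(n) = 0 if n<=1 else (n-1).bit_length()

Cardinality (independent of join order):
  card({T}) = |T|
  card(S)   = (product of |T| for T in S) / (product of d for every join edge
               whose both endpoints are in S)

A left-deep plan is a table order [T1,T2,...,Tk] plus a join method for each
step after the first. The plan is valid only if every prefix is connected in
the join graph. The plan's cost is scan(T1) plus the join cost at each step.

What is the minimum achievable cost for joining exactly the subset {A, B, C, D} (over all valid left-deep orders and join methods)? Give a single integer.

15180

Selinger DP over subsets of {A,B,C,D}:
  {D}: scan cost=40, card=40
  {A}: scan cost=100, card=100
  {C}: scan cost=200, card=200
  {B}: scan cost=150, card=150
  {AD}: card=2000; try (D,hash)→680, (A,merge)→1120, (D,merge)→1180, (A,hash)→1480, (A,nl_idx)→2320, (D,nl_idx)→2700 …(+2); best=680 via (D,hash)
  {AC}: card=500; try (A,hash)→1800, (A,nl_idx)→2100, (C,merge)→2700, (A,merge)→2800, (C,hash)→3400, (C,nl)→20100 …(+1); best=1800 via (A,hash)
  {BC}: card=10000; try (B,hash)→2800, (C,merge)→3300, (B,merge)→3350, (C,hash)→3500, (B,nl_idx)→11800, (C,nl)→30150 …(+1); best=2800 via (B,hash)
  {ACD}: card=10000; try (D,hash)→2780, (C,hash)→5880, (D,merge)→7080, (D,nl_idx)→14800, (D,nl)→21800, (C,merge)→26480 …(+1); best=2780 via (D,hash)
  {ABC}: card=25000; try (B,hash)→4700, (B,merge)→8150, (A,hash)→14200, (B,nl_idx)→30800, (B,nl)→76800, (A,nl_idx)→97800 …(+2); best=4700 via (B,hash)
  {ABCD}: card=500000; try (B,hash)→15180, (D,hash)→30180, (B,merge)→154130, (D,merge)→404980, (B,nl_idx)→582780, (D,nl_idx)→654700 …(+2); best=15180 via (B,hash)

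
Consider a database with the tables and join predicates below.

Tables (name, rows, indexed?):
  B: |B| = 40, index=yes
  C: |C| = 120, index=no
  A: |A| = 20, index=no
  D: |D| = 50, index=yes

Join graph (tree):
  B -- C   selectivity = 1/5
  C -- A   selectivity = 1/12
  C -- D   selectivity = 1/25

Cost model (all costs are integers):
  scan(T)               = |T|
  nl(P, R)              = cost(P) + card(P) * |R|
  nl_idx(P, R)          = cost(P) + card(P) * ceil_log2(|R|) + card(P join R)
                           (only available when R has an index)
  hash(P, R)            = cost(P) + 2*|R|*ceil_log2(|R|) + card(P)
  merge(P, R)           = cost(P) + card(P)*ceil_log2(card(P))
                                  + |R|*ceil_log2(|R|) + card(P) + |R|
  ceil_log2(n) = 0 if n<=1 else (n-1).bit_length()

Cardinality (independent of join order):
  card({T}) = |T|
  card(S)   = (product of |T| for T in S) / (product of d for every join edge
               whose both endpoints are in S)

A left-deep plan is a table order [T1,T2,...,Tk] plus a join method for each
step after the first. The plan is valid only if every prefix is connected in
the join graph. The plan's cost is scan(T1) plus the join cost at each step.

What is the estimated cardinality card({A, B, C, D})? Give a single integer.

3200

Tables in S: A(20), B(40), C(120), D(50)
Edges inside S: B-C(d=5), C-A(d=12), C-D(d=25)
numerator = 20 * 40 * 120 * 50 = 4800000
denominator = 5 * 12 * 25 = 1500
card(S) = 4800000 / 1500 = 3200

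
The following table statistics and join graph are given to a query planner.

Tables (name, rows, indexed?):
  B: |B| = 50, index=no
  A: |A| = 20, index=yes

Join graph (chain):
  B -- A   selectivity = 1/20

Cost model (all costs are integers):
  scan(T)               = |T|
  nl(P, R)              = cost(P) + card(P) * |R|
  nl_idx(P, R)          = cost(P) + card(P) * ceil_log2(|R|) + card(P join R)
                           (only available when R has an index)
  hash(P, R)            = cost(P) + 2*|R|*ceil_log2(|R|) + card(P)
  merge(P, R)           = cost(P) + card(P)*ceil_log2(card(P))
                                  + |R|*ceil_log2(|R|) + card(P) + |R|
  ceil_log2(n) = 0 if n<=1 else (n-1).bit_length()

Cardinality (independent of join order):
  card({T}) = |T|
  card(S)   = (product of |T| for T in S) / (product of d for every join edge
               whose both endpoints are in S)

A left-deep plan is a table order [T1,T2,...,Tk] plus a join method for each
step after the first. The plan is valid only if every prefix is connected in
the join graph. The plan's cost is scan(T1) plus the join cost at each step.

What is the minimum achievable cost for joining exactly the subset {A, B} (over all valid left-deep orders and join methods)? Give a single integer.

Selinger DP over subsets of {A,B}:
  {B}: scan cost=50, card=50
  {A}: scan cost=20, card=20
  {AB}: card=50; try (A,hash)→300, (A,nl_idx)→350, (B,merge)→490, (A,merge)→520, (B,hash)→640, (B,nl)→1020 …(+1); best=300 via (A,hash)

300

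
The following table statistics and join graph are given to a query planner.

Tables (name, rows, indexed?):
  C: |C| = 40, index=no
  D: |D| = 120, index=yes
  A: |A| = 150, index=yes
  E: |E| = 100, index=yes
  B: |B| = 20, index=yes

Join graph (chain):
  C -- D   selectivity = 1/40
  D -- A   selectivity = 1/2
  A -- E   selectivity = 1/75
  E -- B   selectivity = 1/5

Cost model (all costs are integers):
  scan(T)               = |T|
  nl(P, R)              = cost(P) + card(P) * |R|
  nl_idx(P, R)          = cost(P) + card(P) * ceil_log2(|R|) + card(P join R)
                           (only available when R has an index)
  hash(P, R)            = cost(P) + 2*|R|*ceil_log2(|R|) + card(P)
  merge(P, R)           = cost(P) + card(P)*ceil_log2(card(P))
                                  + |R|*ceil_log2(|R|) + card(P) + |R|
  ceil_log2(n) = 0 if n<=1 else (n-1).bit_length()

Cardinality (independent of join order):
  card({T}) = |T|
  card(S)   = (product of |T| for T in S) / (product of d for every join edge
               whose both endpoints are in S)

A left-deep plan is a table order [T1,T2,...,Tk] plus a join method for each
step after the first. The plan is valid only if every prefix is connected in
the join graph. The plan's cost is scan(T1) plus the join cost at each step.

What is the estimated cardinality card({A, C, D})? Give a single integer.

Tables in S: A(150), C(40), D(120)
Edges inside S: C-D(d=40), D-A(d=2)
numerator = 150 * 40 * 120 = 720000
denominator = 40 * 2 = 80
card(S) = 720000 / 80 = 9000

9000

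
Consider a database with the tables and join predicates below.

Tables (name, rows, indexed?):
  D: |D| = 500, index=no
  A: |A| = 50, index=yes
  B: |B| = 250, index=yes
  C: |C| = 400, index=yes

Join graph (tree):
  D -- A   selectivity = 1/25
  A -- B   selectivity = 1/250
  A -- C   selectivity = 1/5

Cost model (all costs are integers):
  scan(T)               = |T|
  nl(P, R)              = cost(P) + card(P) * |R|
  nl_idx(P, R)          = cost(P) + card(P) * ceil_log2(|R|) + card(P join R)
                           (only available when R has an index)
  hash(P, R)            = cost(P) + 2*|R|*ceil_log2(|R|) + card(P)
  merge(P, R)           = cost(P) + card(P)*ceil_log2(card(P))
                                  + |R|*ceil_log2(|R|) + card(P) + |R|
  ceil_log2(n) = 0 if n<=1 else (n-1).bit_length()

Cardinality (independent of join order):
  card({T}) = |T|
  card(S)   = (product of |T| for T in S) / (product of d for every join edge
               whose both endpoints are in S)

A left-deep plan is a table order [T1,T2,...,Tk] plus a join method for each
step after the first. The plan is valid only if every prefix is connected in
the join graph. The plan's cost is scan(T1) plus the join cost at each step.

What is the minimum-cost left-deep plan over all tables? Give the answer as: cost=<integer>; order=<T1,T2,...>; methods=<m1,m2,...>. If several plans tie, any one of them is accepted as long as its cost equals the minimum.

Selinger DP (subsets sized 1..n):
  {D}: scan cost=500, card=500
  {A}: scan cost=50, card=50
  {B}: scan cost=250, card=250
  {C}: scan cost=400, card=400
  {AD}: card=1000; try (A,hash)→1600, (A,nl_idx)→4500, (D,merge)→5400, (A,merge)→5850, (D,hash)→9100, (D,nl)→25050 …(+1); best=1600 via (A,hash)
  {AB}: card=50; try (B,nl_idx)→500, (A,hash)→1100, (A,nl_idx)→1800, (B,merge)→2650, (A,merge)→2850, (B,hash)→4100 …(+2); best=500 via (B,nl_idx)
  {AC}: card=4000; try (A,hash)→1400, (C,merge)→4400, (C,nl_idx)→4500, (A,merge)→4750, (A,nl_idx)→6800, (C,hash)→7300 …(+2); best=1400 via (A,hash)
  {ABD}: card=1000; try (D,merge)→5850, (B,hash)→6600, (D,hash)→9550, (B,nl_idx)→10600, (B,merge)→14850, (D,nl)→25500 …(+1); best=5850 via (D,merge)
  {ACD}: card=80000; try (C,hash)→9800, (D,hash)→14400, (C,merge)→16600, (D,merge)→58400, (C,nl_idx)→90600, (C,nl)→401600 …(+1); best=9800 via (C,hash)
  {ABC}: card=4000; try (C,merge)→4850, (C,nl_idx)→4950, (C,hash)→7750, (B,hash)→9400, (C,nl)→20500, (B,nl_idx)→37400 …(+2); best=4850 via (C,merge)
  {ABCD}: card=80000; try (C,hash)→14050, (D,hash)→17850, (C,merge)→20850, (D,merge)→61850, (B,hash)→93800, (C,nl_idx)→94850 …(+5); best=14050 via (C,hash)

cost=14050; order=A,B,D,C; methods=nl_idx,merge,hash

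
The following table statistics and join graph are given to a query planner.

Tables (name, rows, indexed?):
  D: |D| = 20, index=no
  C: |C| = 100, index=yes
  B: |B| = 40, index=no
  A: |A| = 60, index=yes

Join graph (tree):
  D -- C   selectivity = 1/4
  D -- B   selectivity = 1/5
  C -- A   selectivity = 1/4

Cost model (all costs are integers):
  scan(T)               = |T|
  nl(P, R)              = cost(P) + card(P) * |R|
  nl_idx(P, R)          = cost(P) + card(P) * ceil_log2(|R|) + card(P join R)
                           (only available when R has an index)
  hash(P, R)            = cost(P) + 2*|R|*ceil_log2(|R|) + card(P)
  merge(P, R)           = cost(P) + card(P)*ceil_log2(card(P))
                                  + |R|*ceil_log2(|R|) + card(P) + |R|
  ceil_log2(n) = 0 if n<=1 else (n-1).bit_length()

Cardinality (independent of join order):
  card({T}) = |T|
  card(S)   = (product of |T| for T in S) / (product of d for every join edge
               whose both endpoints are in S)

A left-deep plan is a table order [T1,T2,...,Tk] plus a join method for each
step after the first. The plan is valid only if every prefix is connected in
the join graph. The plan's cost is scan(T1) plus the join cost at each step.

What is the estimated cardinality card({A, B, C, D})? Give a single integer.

60000

Tables in S: A(60), B(40), C(100), D(20)
Edges inside S: D-C(d=4), D-B(d=5), C-A(d=4)
numerator = 60 * 40 * 100 * 20 = 4800000
denominator = 4 * 5 * 4 = 80
card(S) = 4800000 / 80 = 60000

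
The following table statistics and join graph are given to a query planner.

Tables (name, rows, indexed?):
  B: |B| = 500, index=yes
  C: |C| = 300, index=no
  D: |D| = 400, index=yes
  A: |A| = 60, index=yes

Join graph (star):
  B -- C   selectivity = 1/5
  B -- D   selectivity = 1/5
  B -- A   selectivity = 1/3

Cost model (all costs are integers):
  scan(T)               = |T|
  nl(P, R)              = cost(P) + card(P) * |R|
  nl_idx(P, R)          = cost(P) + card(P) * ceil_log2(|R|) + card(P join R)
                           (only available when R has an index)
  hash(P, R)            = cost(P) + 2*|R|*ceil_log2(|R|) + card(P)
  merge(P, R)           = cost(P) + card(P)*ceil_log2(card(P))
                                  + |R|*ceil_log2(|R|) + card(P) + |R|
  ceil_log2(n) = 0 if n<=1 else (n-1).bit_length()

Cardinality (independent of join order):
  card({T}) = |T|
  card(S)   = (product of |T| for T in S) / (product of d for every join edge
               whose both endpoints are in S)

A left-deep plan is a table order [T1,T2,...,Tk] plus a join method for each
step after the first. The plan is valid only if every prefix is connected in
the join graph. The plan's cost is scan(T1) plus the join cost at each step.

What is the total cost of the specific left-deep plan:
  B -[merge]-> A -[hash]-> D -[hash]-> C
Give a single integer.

step 1: scan B: cost=500, card=500
step 2: join A via merge
    card(P join A) = 500*60/(3) = 10000
    cost = 500 + 500*9 + 60*6 + 500 + 60 = 5920
step 3: join D via hash
    card(P join D) = 10000*400/(5) = 800000
    cost = 5920 + 2*400*9 + 10000 = 23120
step 4: join C via hash
    card(P join C) = 800000*300/(5) = 48000000
    cost = 23120 + 2*300*9 + 800000 = 828520

828520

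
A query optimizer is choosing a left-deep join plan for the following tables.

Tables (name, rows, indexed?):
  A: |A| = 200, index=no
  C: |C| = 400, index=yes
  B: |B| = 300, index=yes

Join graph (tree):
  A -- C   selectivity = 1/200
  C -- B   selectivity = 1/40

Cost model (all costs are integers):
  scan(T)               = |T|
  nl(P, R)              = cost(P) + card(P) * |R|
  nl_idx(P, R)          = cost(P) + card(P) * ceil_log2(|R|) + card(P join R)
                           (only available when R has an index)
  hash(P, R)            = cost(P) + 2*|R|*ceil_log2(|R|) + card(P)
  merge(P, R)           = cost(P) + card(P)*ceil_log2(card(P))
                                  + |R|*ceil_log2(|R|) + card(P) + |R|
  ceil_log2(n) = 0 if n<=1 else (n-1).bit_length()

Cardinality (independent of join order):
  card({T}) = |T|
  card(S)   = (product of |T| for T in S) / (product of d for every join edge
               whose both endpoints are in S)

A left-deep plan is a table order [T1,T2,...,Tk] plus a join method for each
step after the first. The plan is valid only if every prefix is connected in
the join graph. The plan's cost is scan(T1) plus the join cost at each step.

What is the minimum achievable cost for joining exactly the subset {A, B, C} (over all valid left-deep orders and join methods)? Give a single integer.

8200

Selinger DP over subsets of {A,B,C}:
  {A}: scan cost=200, card=200
  {C}: scan cost=400, card=400
  {B}: scan cost=300, card=300
  {AC}: card=400; try (C,nl_idx)→2400, (A,hash)→4000, (C,merge)→6000, (A,merge)→6200, (C,hash)→7600, (C,nl)→80200 …(+1); best=2400 via (C,nl_idx)
  {BC}: card=3000; try (C,nl_idx)→6000, (B,hash)→6200, (B,nl_idx)→7000, (C,merge)→7300, (B,merge)→7400, (C,hash)→7800 …(+2); best=6000 via (C,nl_idx)
  {ABC}: card=3000; try (B,hash)→8200, (B,nl_idx)→9000, (B,merge)→9400, (A,hash)→12200, (A,merge)→46800, (B,nl)→122400 …(+1); best=8200 via (B,hash)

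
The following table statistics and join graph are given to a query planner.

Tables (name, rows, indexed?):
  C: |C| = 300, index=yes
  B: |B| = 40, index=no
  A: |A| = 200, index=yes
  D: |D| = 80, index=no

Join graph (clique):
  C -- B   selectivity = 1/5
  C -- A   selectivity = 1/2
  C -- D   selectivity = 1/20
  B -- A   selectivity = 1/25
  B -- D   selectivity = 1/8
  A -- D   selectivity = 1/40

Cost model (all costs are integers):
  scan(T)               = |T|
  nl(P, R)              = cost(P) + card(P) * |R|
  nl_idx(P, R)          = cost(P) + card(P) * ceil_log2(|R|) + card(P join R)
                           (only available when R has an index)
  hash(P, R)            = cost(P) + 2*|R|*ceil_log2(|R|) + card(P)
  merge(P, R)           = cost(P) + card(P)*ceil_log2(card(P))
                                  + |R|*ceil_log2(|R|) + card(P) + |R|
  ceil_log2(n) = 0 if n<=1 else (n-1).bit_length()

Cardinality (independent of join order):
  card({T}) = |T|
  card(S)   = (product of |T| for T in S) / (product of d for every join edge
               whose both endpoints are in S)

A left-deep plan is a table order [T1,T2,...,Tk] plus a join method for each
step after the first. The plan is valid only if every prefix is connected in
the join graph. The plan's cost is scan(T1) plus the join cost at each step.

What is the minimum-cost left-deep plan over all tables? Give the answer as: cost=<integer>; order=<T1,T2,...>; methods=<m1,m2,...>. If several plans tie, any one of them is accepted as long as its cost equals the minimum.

Selinger DP (subsets sized 1..n):
  {C}: scan cost=300, card=300
  {B}: scan cost=40, card=40
  {A}: scan cost=200, card=200
  {D}: scan cost=80, card=80
  {BC}: card=2400; try (B,hash)→1080, (C,nl_idx)→2800, (C,merge)→3320, (B,merge)→3580, (C,hash)→5480, (C,nl)→12040 …(+1); best=1080 via (B,hash)
  {AC}: card=30000; try (A,hash)→3800, (C,merge)→5000, (A,merge)→5100, (C,hash)→5800, (C,nl_idx)→32000, (A,nl_idx)→32700 …(+2); best=3800 via (A,hash)
  {CD}: card=1200; try (D,hash)→1720, (C,nl_idx)→2000, (C,merge)→3720, (D,merge)→3940, (C,hash)→5560, (C,nl)→24080 …(+1); best=1720 via (D,hash)
  {AB}: card=320; try (A,nl_idx)→680, (B,hash)→880, (A,merge)→2120, (B,merge)→2280, (A,hash)→3280, (A,nl)→8040 …(+1); best=680 via (A,nl_idx)
  {BD}: card=400; try (B,hash)→640, (D,merge)→960, (B,merge)→1000, (D,hash)→1200, (D,nl)→3240, (B,nl)→3280; best=640 via (B,hash)
  {AD}: card=400; try (A,nl_idx)→1120, (D,hash)→1520, (A,merge)→2520, (D,merge)→2640, (A,hash)→3360, (A,nl)→16080 …(+1); best=1120 via (A,nl_idx)
  {ABC}: card=9600; try (C,hash)→6400, (A,hash)→6680, (C,merge)→6880, (C,nl_idx)→13160, (A,nl_idx)→29880, (A,merge)→34080 …(+5); best=6400 via (C,hash)
  {BCD}: card=1200; try (B,hash)→3400, (D,hash)→4600, (C,nl_idx)→5440, (C,hash)→6440, (C,merge)→7640, (B,merge)→16400 …(+4); best=3400 via (B,hash)
  {ACD}: card=3000; try (A,hash)→6120, (C,hash)→6920, (C,nl_idx)→7720, (C,merge)→8120, (A,nl_idx)→14320, (A,merge)→17920 …(+5); best=6120 via (A,hash)
  {ABD}: card=80; try (B,hash)→2000, (D,hash)→2120, (A,nl_idx)→3920, (A,hash)→4240, (D,merge)→4520, (B,merge)→5400 …(+4); best=2000 via (B,hash)
  {ABCD}: card=120; try (C,nl_idx)→2840, (C,merge)→5640, (C,hash)→7480, (A,hash)→7800, (B,hash)→9600, (A,nl_idx)→13120 …(+8); best=2840 via (C,nl_idx)

cost=2840; order=D,A,B,C; methods=nl_idx,hash,nl_idx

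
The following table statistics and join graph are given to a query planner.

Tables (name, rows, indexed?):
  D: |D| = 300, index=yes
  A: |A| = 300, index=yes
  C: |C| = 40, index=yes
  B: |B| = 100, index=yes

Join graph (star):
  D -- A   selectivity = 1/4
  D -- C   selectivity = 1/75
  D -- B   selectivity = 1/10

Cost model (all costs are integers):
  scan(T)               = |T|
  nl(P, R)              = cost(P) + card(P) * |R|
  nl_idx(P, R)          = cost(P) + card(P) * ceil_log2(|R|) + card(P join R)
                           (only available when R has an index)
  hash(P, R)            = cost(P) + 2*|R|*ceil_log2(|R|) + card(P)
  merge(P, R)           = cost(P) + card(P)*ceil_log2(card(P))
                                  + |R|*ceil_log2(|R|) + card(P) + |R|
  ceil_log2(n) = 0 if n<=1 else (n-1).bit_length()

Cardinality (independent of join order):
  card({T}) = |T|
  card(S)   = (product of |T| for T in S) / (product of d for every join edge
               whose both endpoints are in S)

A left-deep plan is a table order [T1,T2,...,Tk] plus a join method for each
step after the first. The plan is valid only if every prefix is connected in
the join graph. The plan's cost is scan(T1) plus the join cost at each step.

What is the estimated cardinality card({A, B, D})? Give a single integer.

225000

Tables in S: A(300), B(100), D(300)
Edges inside S: D-A(d=4), D-B(d=10)
numerator = 300 * 100 * 300 = 9000000
denominator = 4 * 10 = 40
card(S) = 9000000 / 40 = 225000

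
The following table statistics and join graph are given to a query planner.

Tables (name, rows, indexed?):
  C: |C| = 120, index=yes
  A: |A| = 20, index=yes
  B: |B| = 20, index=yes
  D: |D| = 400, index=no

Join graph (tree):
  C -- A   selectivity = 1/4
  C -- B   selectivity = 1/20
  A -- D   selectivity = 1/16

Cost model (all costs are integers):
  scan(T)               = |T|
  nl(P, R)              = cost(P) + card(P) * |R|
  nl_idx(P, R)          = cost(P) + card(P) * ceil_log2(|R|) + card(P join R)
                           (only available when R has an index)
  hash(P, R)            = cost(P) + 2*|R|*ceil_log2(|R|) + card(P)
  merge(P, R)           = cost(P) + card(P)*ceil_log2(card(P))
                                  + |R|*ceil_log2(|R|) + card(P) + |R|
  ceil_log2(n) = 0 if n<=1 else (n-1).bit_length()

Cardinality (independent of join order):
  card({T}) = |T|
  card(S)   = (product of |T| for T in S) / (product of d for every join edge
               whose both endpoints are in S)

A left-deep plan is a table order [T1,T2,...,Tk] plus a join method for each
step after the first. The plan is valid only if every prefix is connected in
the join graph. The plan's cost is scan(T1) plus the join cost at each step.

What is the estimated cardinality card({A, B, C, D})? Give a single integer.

15000

Tables in S: A(20), B(20), C(120), D(400)
Edges inside S: C-A(d=4), C-B(d=20), A-D(d=16)
numerator = 20 * 20 * 120 * 400 = 19200000
denominator = 4 * 20 * 16 = 1280
card(S) = 19200000 / 1280 = 15000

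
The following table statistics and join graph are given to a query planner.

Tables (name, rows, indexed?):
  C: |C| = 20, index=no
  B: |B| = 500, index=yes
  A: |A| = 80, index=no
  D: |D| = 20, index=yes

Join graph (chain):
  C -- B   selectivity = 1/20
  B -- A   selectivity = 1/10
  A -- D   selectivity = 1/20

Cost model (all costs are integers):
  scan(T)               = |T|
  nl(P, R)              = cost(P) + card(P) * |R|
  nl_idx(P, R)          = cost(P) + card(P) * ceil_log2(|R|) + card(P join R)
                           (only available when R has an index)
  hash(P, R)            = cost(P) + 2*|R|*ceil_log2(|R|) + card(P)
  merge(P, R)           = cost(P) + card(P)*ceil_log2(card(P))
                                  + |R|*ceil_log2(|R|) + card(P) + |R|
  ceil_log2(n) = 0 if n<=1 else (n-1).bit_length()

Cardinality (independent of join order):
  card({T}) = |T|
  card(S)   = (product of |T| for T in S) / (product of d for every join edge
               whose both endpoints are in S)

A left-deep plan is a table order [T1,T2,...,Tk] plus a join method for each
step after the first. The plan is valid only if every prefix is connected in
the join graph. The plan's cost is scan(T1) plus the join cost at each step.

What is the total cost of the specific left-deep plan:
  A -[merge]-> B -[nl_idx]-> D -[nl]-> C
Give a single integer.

109720

step 1: scan A: cost=80, card=80
step 2: join B via merge
    card(P join B) = 80*500/(10) = 4000
    cost = 80 + 80*7 + 500*9 + 80 + 500 = 5720
step 3: join D via nl_idx
    card(P join D) = 4000*20/(20) = 4000
    cost = 5720 + 4000*5 + 4000 = 29720
step 4: join C via nl
    card(P join C) = 4000*20/(20) = 4000
    cost = 29720 + 4000*20 = 109720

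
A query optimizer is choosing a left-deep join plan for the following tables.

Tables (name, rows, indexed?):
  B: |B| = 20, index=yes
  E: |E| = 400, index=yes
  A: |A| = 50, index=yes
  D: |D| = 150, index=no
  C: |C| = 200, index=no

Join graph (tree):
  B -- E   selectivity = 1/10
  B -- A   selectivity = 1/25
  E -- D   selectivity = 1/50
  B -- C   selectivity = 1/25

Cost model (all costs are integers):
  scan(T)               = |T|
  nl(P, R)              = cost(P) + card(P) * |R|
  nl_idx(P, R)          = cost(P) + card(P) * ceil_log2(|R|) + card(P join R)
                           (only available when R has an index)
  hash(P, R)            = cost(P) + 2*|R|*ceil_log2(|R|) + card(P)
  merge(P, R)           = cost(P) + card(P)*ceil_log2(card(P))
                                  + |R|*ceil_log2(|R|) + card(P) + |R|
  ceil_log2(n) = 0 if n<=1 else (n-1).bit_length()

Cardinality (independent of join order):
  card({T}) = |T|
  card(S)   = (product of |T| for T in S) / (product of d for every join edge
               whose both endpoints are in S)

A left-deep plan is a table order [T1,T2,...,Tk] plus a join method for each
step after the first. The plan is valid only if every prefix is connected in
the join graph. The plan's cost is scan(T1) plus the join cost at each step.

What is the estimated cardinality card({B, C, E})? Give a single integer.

Tables in S: B(20), C(200), E(400)
Edges inside S: B-E(d=10), B-C(d=25)
numerator = 20 * 200 * 400 = 1600000
denominator = 10 * 25 = 250
card(S) = 1600000 / 250 = 6400

6400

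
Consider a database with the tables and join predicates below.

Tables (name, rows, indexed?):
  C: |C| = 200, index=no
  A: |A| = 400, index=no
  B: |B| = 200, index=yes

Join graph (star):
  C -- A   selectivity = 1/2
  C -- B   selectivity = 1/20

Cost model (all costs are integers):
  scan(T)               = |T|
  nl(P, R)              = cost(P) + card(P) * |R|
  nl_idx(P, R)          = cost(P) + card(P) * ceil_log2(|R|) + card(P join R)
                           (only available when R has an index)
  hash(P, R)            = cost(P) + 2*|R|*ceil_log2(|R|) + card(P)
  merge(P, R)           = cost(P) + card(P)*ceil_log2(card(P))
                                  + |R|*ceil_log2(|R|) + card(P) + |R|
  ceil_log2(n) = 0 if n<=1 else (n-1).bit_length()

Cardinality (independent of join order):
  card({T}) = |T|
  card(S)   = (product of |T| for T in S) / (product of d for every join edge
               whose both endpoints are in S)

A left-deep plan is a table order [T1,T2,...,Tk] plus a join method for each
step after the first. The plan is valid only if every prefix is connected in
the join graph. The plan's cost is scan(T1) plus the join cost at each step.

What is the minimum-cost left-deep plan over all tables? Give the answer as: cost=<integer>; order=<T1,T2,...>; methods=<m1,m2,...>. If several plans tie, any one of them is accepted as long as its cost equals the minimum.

cost=12800; order=B,C,A; methods=hash,hash

Selinger DP (subsets sized 1..n):
  {C}: scan cost=200, card=200
  {A}: scan cost=400, card=400
  {B}: scan cost=200, card=200
  {AC}: card=40000; try (C,hash)→4000, (A,merge)→6000, (C,merge)→6200, (A,hash)→7600, (A,nl)→80200, (C,nl)→80400; best=4000 via (C,hash)
  {BC}: card=2000; try (C,hash)→3600, (B,hash)→3600, (C,merge)→3800, (B,merge)→3800, (B,nl_idx)→3800, (C,nl)→40200 …(+1); best=3600 via (C,hash)
  {ABC}: card=400000; try (A,hash)→12800, (A,merge)→31600, (B,hash)→47200, (B,merge)→685800, (B,nl_idx)→724000, (A,nl)→803600 …(+1); best=12800 via (A,hash)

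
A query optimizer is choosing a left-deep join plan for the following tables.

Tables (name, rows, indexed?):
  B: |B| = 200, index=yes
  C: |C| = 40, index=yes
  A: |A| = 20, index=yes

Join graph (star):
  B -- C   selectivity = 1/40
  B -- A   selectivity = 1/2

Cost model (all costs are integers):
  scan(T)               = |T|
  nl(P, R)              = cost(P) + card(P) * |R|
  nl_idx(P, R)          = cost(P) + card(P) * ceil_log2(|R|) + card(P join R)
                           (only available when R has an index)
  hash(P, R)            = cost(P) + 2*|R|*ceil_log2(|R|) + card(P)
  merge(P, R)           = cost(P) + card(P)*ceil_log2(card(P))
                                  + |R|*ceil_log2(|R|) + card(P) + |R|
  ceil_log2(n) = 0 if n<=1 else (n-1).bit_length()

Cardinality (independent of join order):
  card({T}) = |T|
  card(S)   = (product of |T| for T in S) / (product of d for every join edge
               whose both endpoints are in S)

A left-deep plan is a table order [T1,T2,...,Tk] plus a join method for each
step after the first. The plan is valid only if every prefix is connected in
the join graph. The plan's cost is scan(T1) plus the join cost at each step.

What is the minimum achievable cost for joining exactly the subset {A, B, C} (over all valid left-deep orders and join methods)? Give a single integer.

Selinger DP over subsets of {A,B,C}:
  {B}: scan cost=200, card=200
  {C}: scan cost=40, card=40
  {A}: scan cost=20, card=20
  {BC}: card=200; try (B,nl_idx)→560, (C,hash)→880, (C,nl_idx)→1600, (B,merge)→2120, (C,merge)→2280, (B,hash)→3280 …(+2); best=560 via (B,nl_idx)
  {AB}: card=2000; try (A,hash)→600, (B,merge)→1940, (A,merge)→2120, (B,nl_idx)→2180, (A,nl_idx)→3200, (B,hash)→3240 …(+2); best=600 via (A,hash)
  {ABC}: card=2000; try (A,hash)→960, (A,merge)→2480, (C,hash)→3080, (A,nl_idx)→3560, (A,nl)→4560, (C,nl_idx)→14600 …(+2); best=960 via (A,hash)

960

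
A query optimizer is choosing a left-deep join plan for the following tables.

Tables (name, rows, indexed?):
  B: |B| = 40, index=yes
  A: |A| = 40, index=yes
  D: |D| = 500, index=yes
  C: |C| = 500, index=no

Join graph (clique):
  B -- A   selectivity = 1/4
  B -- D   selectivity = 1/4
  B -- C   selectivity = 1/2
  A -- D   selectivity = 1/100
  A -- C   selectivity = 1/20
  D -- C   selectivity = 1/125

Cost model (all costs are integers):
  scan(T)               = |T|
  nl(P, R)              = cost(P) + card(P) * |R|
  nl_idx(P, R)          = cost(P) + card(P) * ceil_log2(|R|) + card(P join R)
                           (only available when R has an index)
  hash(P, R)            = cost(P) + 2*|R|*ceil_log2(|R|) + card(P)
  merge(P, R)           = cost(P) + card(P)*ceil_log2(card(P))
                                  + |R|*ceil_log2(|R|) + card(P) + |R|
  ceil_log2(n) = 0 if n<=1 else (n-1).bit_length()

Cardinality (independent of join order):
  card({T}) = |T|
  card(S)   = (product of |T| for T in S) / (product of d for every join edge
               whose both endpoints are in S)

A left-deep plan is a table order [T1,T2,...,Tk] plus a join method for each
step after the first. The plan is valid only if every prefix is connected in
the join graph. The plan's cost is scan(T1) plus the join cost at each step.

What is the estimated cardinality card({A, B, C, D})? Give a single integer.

50

Tables in S: A(40), B(40), C(500), D(500)
Edges inside S: B-A(d=4), B-D(d=4), B-C(d=2), A-D(d=100), A-C(d=20), D-C(d=125)
numerator = 40 * 40 * 500 * 500 = 400000000
denominator = 4 * 4 * 2 * 100 * 20 * 125 = 8000000
card(S) = 400000000 / 8000000 = 50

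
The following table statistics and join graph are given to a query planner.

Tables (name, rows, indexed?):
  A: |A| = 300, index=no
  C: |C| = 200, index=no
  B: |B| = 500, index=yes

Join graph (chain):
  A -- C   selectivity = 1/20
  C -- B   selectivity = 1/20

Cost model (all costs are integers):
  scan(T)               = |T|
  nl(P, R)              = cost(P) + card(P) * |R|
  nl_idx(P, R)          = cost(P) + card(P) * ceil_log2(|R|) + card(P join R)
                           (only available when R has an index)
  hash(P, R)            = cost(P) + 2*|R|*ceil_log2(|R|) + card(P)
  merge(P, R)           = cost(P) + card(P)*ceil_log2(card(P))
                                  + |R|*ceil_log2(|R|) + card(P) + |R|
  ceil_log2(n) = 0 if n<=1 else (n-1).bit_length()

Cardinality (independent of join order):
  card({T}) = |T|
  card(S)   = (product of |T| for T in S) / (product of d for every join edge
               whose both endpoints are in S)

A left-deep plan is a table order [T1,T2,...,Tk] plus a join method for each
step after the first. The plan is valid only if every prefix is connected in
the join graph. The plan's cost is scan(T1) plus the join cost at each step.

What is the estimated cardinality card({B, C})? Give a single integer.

5000

Tables in S: B(500), C(200)
Edges inside S: C-B(d=20)
numerator = 500 * 200 = 100000
denominator = 20 = 20
card(S) = 100000 / 20 = 5000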